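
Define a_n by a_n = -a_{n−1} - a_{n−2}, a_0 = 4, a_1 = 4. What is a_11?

-8

With companion matrix M = [[-1, -1], [1, 0]], [a_n, a_{n−1}]ᵀ = M·[a_{n−1}, a_{n−2}]ᵀ, so [a_11, a_10]ᵀ = M^10·[a_1, a_0]ᵀ.
M^10 = [[-1, -1], [1, 0]], giving [a_11, a_10]ᵀ = [[-8], [4]].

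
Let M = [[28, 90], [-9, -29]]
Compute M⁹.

tr M = -1 and det M = -2, so the characteristic polynomial is λ² − (-1)λ + (-2) with roots 1 and -2.
Eigenvectors give P = [[-10, 3], [3, -1]] with P⁻¹ = [[-1, -3], [-3, -10]], and M = P·diag(1, -2)·P⁻¹.
Then M⁹ = P·diag(1, -512)·P⁻¹ = [[-10, -1536], [3, 512]] · [[-1, -3], [-3, -10]] = [[4618, 15390], [-1539, -5129]].

[[4618, 15390], [-1539, -5129]]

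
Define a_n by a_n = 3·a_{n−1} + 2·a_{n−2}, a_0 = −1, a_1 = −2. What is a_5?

−356

With companion matrix Q = [[3, 2], [1, 0]], [a_n, a_{n−1}]ᵀ = Q·[a_{n−1}, a_{n−2}]ᵀ, so [a_5, a_4]ᵀ = Q⁴·[a_1, a_0]ᵀ.
Q⁴ = [[139, 78], [39, 22]], giving [a_5, a_4]ᵀ = [[−356], [−100]].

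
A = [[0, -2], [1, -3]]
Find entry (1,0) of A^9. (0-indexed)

tr A = -3 and det A = 2, so the characteristic polynomial is λ² − (-3)λ + (2) with roots -2 and -1.
Eigenvectors give P = [[-1, 2], [-1, 1]] with P⁻¹ = [[1, -2], [1, -1]], and A = P·diag(-2, -1)·P⁻¹.
Then A^9 = P·diag(-512, -1)·P⁻¹ = [[512, -2], [512, -1]] · [[1, -2], [1, -1]] = [[510, -1022], [511, -1023]].

511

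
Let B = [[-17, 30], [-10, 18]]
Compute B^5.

tr B = 1 and det B = -6, so the characteristic polynomial is λ² − (1)λ + (-6) with roots 3 and -2.
Eigenvectors give P = [[3, 2], [2, 1]] with P⁻¹ = [[-1, 2], [2, -3]], and B = P·diag(3, -2)·P⁻¹.
Then B^5 = P·diag(243, -32)·P⁻¹ = [[729, -64], [486, -32]] · [[-1, 2], [2, -3]] = [[-857, 1650], [-550, 1068]].

[[-857, 1650], [-550, 1068]]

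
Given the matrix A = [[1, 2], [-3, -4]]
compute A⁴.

[[-29, -30], [45, 46]]

A² = [[-5, -6], [9, 10]]
A³ = [[13, 14], [-21, -22]]
A⁴ = [[-29, -30], [45, 46]]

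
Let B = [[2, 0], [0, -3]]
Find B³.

B² = [[4, 0], [0, 9]]
B³ = [[8, 0], [0, -27]]

[[8, 0], [0, -27]]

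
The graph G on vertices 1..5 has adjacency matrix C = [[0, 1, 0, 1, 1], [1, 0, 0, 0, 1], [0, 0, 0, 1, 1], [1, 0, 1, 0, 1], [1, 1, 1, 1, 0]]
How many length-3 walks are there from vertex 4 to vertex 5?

The number of length-3 walks from vertex 4 to vertex 5 is entry (4,5) of C³, where C is the adjacency matrix.
C² = [[3, 1, 2, 1, 2], [1, 2, 1, 2, 1], [2, 1, 2, 1, 1], [1, 2, 1, 3, 2], [2, 1, 1, 2, 4]]
C³ = [[4, 5, 3, 7, 7], [5, 2, 3, 3, 6], [3, 3, 2, 5, 6], [7, 3, 5, 4, 7], [7, 6, 6, 7, 6]]

7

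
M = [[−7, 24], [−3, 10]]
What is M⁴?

[[−119, 360], [−45, 136]]

tr M = 3 and det M = 2, so the characteristic polynomial is λ² − (3)λ + (2) with roots 1 and 2.
Eigenvectors give P = [[3, 8], [1, 3]] with P⁻¹ = [[3, −8], [−1, 3]], and M = P·diag(1, 2)·P⁻¹.
Then M⁴ = P·diag(1, 16)·P⁻¹ = [[3, 128], [1, 48]] · [[3, −8], [−1, 3]] = [[−119, 360], [−45, 136]].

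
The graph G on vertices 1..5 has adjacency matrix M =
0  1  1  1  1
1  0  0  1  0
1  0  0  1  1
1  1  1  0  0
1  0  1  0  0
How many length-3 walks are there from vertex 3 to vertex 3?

The number of length-3 walks from vertex 3 to vertex 3 is entry (3,3) of M³, where M is the adjacency matrix.
M² = [[4, 1, 2, 2, 1], [1, 2, 2, 1, 1], [2, 2, 3, 1, 1], [2, 1, 1, 3, 2], [1, 1, 1, 2, 2]]
M³ = [[6, 6, 7, 7, 6], [6, 2, 3, 5, 3], [7, 3, 4, 7, 5], [7, 5, 7, 4, 3], [6, 3, 5, 3, 2]]

4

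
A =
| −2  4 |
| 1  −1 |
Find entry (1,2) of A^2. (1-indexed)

−12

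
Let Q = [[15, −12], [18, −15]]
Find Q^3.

[[135, −108], [162, −135]]

tr Q = 0 and det Q = −9, so the characteristic polynomial is λ² − (0)λ + (−9) with roots −3 and 3.
Eigenvectors give P = [[2, 1], [3, 1]] with P⁻¹ = [[−1, 1], [3, −2]], and Q = P·diag(−3, 3)·P⁻¹.
Then Q^3 = P·diag(−27, 27)·P⁻¹ = [[−54, 27], [−81, 27]] · [[−1, 1], [3, −2]] = [[135, −108], [162, −135]].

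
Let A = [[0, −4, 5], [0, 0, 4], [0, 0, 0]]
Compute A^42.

A is strictly triangular, hence nilpotent: A^3 = 0, so A^42 = 0.

[[0, 0, 0], [0, 0, 0], [0, 0, 0]]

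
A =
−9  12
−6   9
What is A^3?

[[−81, 108], [−54, 81]]

tr A = 0 and det A = −9, so the characteristic polynomial is λ² − (0)λ + (−9) with roots 3 and −3.
Eigenvectors give P = [[1, 2], [1, 1]] with P⁻¹ = [[−1, 2], [1, −1]], and A = P·diag(3, −3)·P⁻¹.
Then A^3 = P·diag(27, −27)·P⁻¹ = [[27, −54], [27, −27]] · [[−1, 2], [1, −1]] = [[−81, 108], [−54, 81]].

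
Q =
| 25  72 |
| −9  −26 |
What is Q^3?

tr Q = −1 and det Q = −2, so the characteristic polynomial is λ² − (−1)λ + (−2) with roots −2 and 1.
Eigenvectors give P = [[8, 3], [−3, −1]] with P⁻¹ = [[−1, −3], [3, 8]], and Q = P·diag(−2, 1)·P⁻¹.
Then Q^3 = P·diag(−8, 1)·P⁻¹ = [[−64, 3], [24, −1]] · [[−1, −3], [3, 8]] = [[73, 216], [−27, −80]].

[[73, 216], [−27, −80]]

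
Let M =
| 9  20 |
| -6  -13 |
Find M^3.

[[129, 260], [-78, -157]]

tr M = -4 and det M = 3, so the characteristic polynomial is λ² − (-4)λ + (3) with roots -3 and -1.
Eigenvectors give P = [[-5, -2], [3, 1]] with P⁻¹ = [[1, 2], [-3, -5]], and M = P·diag(-3, -1)·P⁻¹.
Then M^3 = P·diag(-27, -1)·P⁻¹ = [[135, 2], [-81, -1]] · [[1, 2], [-3, -5]] = [[129, 260], [-78, -157]].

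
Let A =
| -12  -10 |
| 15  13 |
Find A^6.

[[-1266, -1330], [1995, 2059]]

tr A = 1 and det A = -6, so the characteristic polynomial is λ² − (1)λ + (-6) with roots 3 and -2.
Eigenvectors give P = [[-2, 1], [3, -1]] with P⁻¹ = [[1, 1], [3, 2]], and A = P·diag(3, -2)·P⁻¹.
Then A^6 = P·diag(729, 64)·P⁻¹ = [[-1458, 64], [2187, -64]] · [[1, 1], [3, 2]] = [[-1266, -1330], [1995, 2059]].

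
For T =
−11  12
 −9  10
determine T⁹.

[[−2051, 2052], [−1539, 1540]]

tr T = −1 and det T = −2, so the characteristic polynomial is λ² − (−1)λ + (−2) with roots −2 and 1.
Eigenvectors give P = [[4, 1], [3, 1]] with P⁻¹ = [[1, −1], [−3, 4]], and T = P·diag(−2, 1)·P⁻¹.
Then T⁹ = P·diag(−512, 1)·P⁻¹ = [[−2048, 1], [−1536, 1]] · [[1, −1], [−3, 4]] = [[−2051, 2052], [−1539, 1540]].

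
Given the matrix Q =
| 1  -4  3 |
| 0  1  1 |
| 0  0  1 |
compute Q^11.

[[1, -44, -187], [0, 1, 11], [0, 0, 1]]

Q = I + N where N = [[0, -4, 3], [0, 0, 1], [0, 0, 0]] is strictly upper-triangular, so N^3 = 0.
(I + N)^11 = I + 11·N + 55·N^2 = [[1, -44, -187], [0, 1, 11], [0, 0, 1]].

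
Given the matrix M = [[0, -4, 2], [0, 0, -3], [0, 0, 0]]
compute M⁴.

[[0, 0, 0], [0, 0, 0], [0, 0, 0]]

M is strictly triangular, hence nilpotent: M³ = 0, so M⁴ = 0.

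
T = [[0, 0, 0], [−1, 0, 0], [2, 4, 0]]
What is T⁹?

T is strictly triangular, hence nilpotent: T³ = 0, so T⁹ = 0.

[[0, 0, 0], [0, 0, 0], [0, 0, 0]]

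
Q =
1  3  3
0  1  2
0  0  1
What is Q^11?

Q = I + N where N = [[0, 3, 3], [0, 0, 2], [0, 0, 0]] is strictly upper-triangular, so N^3 = 0.
(I + N)^11 = I + 11·N + 55·N^2 = [[1, 33, 363], [0, 1, 22], [0, 0, 1]].

[[1, 33, 363], [0, 1, 22], [0, 0, 1]]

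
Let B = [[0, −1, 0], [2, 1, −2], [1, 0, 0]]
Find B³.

B² = [[−2, −1, 2], [0, −1, −2], [0, −1, 0]]
B³ = [[0, 1, 2], [−4, −1, 2], [−2, −1, 2]]

[[0, 1, 2], [−4, −1, 2], [−2, −1, 2]]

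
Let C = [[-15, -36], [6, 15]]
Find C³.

tr C = 0 and det C = -9, so the characteristic polynomial is λ² − (0)λ + (-9) with roots -3 and 3.
Eigenvectors give P = [[-3, 2], [1, -1]] with P⁻¹ = [[-1, -2], [-1, -3]], and C = P·diag(-3, 3)·P⁻¹.
Then C³ = P·diag(-27, 27)·P⁻¹ = [[81, 54], [-27, -27]] · [[-1, -2], [-1, -3]] = [[-135, -324], [54, 135]].

[[-135, -324], [54, 135]]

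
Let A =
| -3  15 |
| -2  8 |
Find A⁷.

tr A = 5 and det A = 6, so the characteristic polynomial is λ² − (5)λ + (6) with roots 3 and 2.
Eigenvectors give P = [[5, 3], [2, 1]] with P⁻¹ = [[-1, 3], [2, -5]], and A = P·diag(3, 2)·P⁻¹.
Then A⁷ = P·diag(2187, 128)·P⁻¹ = [[10935, 384], [4374, 128]] · [[-1, 3], [2, -5]] = [[-10167, 30885], [-4118, 12482]].

[[-10167, 30885], [-4118, 12482]]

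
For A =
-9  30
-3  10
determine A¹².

A² = A (a projection; rank 1, trace 1), so A¹² = A.

[[-9, 30], [-3, 10]]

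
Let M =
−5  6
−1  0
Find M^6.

[[2059, −3990], [665, −1266]]

tr M = −5 and det M = 6, so the characteristic polynomial is λ² − (−5)λ + (6) with roots −2 and −3.
Eigenvectors give P = [[−2, 3], [−1, 1]] with P⁻¹ = [[1, −3], [1, −2]], and M = P·diag(−2, −3)·P⁻¹.
Then M^6 = P·diag(64, 729)·P⁻¹ = [[−128, 2187], [−64, 729]] · [[1, −3], [1, −2]] = [[2059, −3990], [665, −1266]].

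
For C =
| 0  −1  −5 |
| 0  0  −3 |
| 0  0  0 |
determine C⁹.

C is strictly triangular, hence nilpotent: C³ = 0, so C⁹ = 0.

[[0, 0, 0], [0, 0, 0], [0, 0, 0]]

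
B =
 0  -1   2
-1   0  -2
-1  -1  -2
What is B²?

[[-1, -2, -2], [2, 3, 2], [3, 3, 4]]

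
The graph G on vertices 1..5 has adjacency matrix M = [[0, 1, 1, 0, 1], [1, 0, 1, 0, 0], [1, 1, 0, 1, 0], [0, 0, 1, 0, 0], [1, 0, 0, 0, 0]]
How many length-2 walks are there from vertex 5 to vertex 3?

The number of length-2 walks from vertex 5 to vertex 3 is entry (5,3) of M², where M is the adjacency matrix.
M² = [[3, 1, 1, 1, 0], [1, 2, 1, 1, 1], [1, 1, 3, 0, 1], [1, 1, 0, 1, 0], [0, 1, 1, 0, 1]]

1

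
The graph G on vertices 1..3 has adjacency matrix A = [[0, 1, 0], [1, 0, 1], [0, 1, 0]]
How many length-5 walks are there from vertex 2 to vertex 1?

The number of length-5 walks from vertex 2 to vertex 1 is entry (2,1) of A⁵, where A is the adjacency matrix.
A² = [[1, 0, 1], [0, 2, 0], [1, 0, 1]]
A³ = [[0, 2, 0], [2, 0, 2], [0, 2, 0]]
A⁴ = [[2, 0, 2], [0, 4, 0], [2, 0, 2]]
A⁵ = [[0, 4, 0], [4, 0, 4], [0, 4, 0]]

4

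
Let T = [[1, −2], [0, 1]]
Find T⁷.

[[1, −14], [0, 1]]

T = I + N where N = [[0, −2], [0, 0]] is strictly upper-triangular, so N² = 0.
(I + N)⁷ = I + 7·N = [[1, −14], [0, 1]].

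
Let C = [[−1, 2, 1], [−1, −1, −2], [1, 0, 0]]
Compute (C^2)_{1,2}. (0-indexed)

1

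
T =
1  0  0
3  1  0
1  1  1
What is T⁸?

T = I + N where N = [[0, 0, 0], [3, 0, 0], [1, 1, 0]] is strictly lower-triangular, so N³ = 0.
(I + N)⁸ = I + 8·N + 28·N² = [[1, 0, 0], [24, 1, 0], [92, 8, 1]].

[[1, 0, 0], [24, 1, 0], [92, 8, 1]]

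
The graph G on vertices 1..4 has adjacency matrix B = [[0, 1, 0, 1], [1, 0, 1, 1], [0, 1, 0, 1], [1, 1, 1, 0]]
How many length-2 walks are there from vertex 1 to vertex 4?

The number of length-2 walks from vertex 1 to vertex 4 is entry (1,4) of B², where B is the adjacency matrix.
B² = [[2, 1, 2, 1], [1, 3, 1, 2], [2, 1, 2, 1], [1, 2, 1, 3]]

1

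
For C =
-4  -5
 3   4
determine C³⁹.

[[-4, -5], [3, 4]]

C² = I (check: tr C = 0 and det C = -1), so C³⁹ = C since 39 is odd.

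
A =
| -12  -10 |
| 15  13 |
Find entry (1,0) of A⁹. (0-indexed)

60585

tr A = 1 and det A = -6, so the characteristic polynomial is λ² − (1)λ + (-6) with roots -2 and 3.
Eigenvectors give P = [[1, 2], [-1, -3]] with P⁻¹ = [[3, 2], [-1, -1]], and A = P·diag(-2, 3)·P⁻¹.
Then A⁹ = P·diag(-512, 19683)·P⁻¹ = [[-512, 39366], [512, -59049]] · [[3, 2], [-1, -1]] = [[-40902, -40390], [60585, 60073]].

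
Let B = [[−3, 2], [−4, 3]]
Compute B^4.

B² = I (check: tr B = 0 and det B = −1), so B^4 = I since 4 is even.

[[1, 0], [0, 1]]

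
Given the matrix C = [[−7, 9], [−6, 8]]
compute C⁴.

tr C = 1 and det C = −2, so the characteristic polynomial is λ² − (1)λ + (−2) with roots −1 and 2.
Eigenvectors give P = [[−3, −1], [−2, −1]] with P⁻¹ = [[−1, 1], [2, −3]], and C = P·diag(−1, 2)·P⁻¹.
Then C⁴ = P·diag(1, 16)·P⁻¹ = [[−3, −16], [−2, −16]] · [[−1, 1], [2, −3]] = [[−29, 45], [−30, 46]].

[[−29, 45], [−30, 46]]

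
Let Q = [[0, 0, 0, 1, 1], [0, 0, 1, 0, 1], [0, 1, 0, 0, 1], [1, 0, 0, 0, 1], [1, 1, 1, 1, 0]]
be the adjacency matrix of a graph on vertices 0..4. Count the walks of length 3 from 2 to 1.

The number of length-3 walks from vertex 2 to vertex 1 is entry (2,1) of Q^3, where Q is the adjacency matrix.
Q^2 = [[2, 1, 1, 1, 1], [1, 2, 1, 1, 1], [1, 1, 2, 1, 1], [1, 1, 1, 2, 1], [1, 1, 1, 1, 4]]
Q^3 = [[2, 2, 2, 3, 5], [2, 2, 3, 2, 5], [2, 3, 2, 2, 5], [3, 2, 2, 2, 5], [5, 5, 5, 5, 4]]

3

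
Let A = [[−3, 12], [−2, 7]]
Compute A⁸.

tr A = 4 and det A = 3, so the characteristic polynomial is λ² − (4)λ + (3) with roots 3 and 1.
Eigenvectors give P = [[2, 3], [1, 1]] with P⁻¹ = [[−1, 3], [1, −2]], and A = P·diag(3, 1)·P⁻¹.
Then A⁸ = P·diag(6561, 1)·P⁻¹ = [[13122, 3], [6561, 1]] · [[−1, 3], [1, −2]] = [[−13119, 39360], [−6560, 19681]].

[[−13119, 39360], [−6560, 19681]]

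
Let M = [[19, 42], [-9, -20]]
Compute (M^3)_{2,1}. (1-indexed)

-27

tr M = -1 and det M = -2, so the characteristic polynomial is λ² − (-1)λ + (-2) with roots 1 and -2.
Eigenvectors give P = [[7, -2], [-3, 1]] with P⁻¹ = [[1, 2], [3, 7]], and M = P·diag(1, -2)·P⁻¹.
Then M^3 = P·diag(1, -8)·P⁻¹ = [[7, 16], [-3, -8]] · [[1, 2], [3, 7]] = [[55, 126], [-27, -62]].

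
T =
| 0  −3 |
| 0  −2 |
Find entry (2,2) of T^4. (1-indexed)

T^2 = [[0, 6], [0, 4]]
T^3 = [[0, −12], [0, −8]]
T^4 = [[0, 24], [0, 16]]

16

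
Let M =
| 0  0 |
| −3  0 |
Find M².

M is strictly triangular, hence nilpotent: M² = 0, so M² = 0.

[[0, 0], [0, 0]]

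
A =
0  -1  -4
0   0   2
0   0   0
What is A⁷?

[[0, 0, 0], [0, 0, 0], [0, 0, 0]]

A is strictly triangular, hence nilpotent: A³ = 0, so A⁷ = 0.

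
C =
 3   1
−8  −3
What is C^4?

C² = I (check: tr C = 0 and det C = −1), so C^4 = I since 4 is even.

[[1, 0], [0, 1]]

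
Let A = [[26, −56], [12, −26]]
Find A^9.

tr A = 0 and det A = −4, so the characteristic polynomial is λ² − (0)λ + (−4) with roots −2 and 2.
Eigenvectors give P = [[−2, 7], [−1, 3]] with P⁻¹ = [[3, −7], [1, −2]], and A = P·diag(−2, 2)·P⁻¹.
Then A^9 = P·diag(−512, 512)·P⁻¹ = [[1024, 3584], [512, 1536]] · [[3, −7], [1, −2]] = [[6656, −14336], [3072, −6656]].

[[6656, −14336], [3072, −6656]]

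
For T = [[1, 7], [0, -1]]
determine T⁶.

T² = I (check: tr T = 0 and det T = -1), so T⁶ = I since 6 is even.

[[1, 0], [0, 1]]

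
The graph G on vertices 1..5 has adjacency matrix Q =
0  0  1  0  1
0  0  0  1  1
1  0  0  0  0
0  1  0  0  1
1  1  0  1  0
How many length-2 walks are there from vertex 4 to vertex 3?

The number of length-2 walks from vertex 4 to vertex 3 is entry (4,3) of Q², where Q is the adjacency matrix.
Q² = [[2, 1, 0, 1, 0], [1, 2, 0, 1, 1], [0, 0, 1, 0, 1], [1, 1, 0, 2, 1], [0, 1, 1, 1, 3]]

0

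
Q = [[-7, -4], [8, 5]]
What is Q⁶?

tr Q = -2 and det Q = -3, so the characteristic polynomial is λ² − (-2)λ + (-3) with roots 1 and -3.
Eigenvectors give P = [[-1, -1], [2, 1]] with P⁻¹ = [[1, 1], [-2, -1]], and Q = P·diag(1, -3)·P⁻¹.
Then Q⁶ = P·diag(1, 729)·P⁻¹ = [[-1, -729], [2, 729]] · [[1, 1], [-2, -1]] = [[1457, 728], [-1456, -727]].

[[1457, 728], [-1456, -727]]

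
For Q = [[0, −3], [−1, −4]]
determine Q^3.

Q^2 = [[3, 12], [4, 19]]
Q^3 = [[−12, −57], [−19, −88]]

[[−12, −57], [−19, −88]]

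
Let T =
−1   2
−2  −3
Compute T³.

[[19, 18], [−18, 1]]

T² = [[−3, −8], [8, 5]]
T³ = [[19, 18], [−18, 1]]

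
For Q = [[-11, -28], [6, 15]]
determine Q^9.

[[-118091, -275548], [59046, 137775]]

tr Q = 4 and det Q = 3, so the characteristic polynomial is λ² − (4)λ + (3) with roots 3 and 1.
Eigenvectors give P = [[-2, 7], [1, -3]] with P⁻¹ = [[3, 7], [1, 2]], and Q = P·diag(3, 1)·P⁻¹.
Then Q^9 = P·diag(19683, 1)·P⁻¹ = [[-39366, 7], [19683, -3]] · [[3, 7], [1, 2]] = [[-118091, -275548], [59046, 137775]].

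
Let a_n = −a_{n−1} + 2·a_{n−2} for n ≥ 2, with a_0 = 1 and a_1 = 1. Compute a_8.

1

With companion matrix M = [[−1, 2], [1, 0]], [a_n, a_{n−1}]ᵀ = M·[a_{n−1}, a_{n−2}]ᵀ, so [a_8, a_7]ᵀ = M^7·[a_1, a_0]ᵀ.
M^7 = [[−85, 86], [43, −42]], giving [a_8, a_7]ᵀ = [[1], [1]].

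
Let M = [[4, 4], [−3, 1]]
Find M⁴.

M² = [[4, 20], [−15, −11]]
M³ = [[−44, 36], [−27, −71]]
M⁴ = [[−284, −140], [105, −179]]

[[−284, −140], [105, −179]]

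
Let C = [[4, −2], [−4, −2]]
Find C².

[[24, −4], [−8, 12]]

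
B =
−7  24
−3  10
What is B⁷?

[[−1015, 3048], [−381, 1144]]

tr B = 3 and det B = 2, so the characteristic polynomial is λ² − (3)λ + (2) with roots 2 and 1.
Eigenvectors give P = [[8, 3], [3, 1]] with P⁻¹ = [[−1, 3], [3, −8]], and B = P·diag(2, 1)·P⁻¹.
Then B⁷ = P·diag(128, 1)·P⁻¹ = [[1024, 3], [384, 1]] · [[−1, 3], [3, −8]] = [[−1015, 3048], [−381, 1144]].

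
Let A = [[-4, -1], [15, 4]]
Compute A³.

A² = I (check: tr A = 0 and det A = -1), so A³ = A since 3 is odd.

[[-4, -1], [15, 4]]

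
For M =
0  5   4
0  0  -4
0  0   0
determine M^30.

M is strictly triangular, hence nilpotent: M^3 = 0, so M^30 = 0.

[[0, 0, 0], [0, 0, 0], [0, 0, 0]]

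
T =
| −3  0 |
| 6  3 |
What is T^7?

[[−2187, 0], [4374, 2187]]

tr T = 0 and det T = −9, so the characteristic polynomial is λ² − (0)λ + (−9) with roots 3 and −3.
Eigenvectors give P = [[0, 1], [−1, −1]] with P⁻¹ = [[−1, −1], [1, 0]], and T = P·diag(3, −3)·P⁻¹.
Then T^7 = P·diag(2187, −2187)·P⁻¹ = [[0, −2187], [−2187, 2187]] · [[−1, −1], [1, 0]] = [[−2187, 0], [4374, 2187]].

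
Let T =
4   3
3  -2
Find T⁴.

T² = [[25, 6], [6, 13]]
T³ = [[118, 63], [63, -8]]
T⁴ = [[661, 228], [228, 205]]

[[661, 228], [228, 205]]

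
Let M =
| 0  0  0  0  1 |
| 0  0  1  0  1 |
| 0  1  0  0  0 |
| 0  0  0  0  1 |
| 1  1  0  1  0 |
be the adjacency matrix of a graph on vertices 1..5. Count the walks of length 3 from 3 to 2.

2

The number of length-3 walks from vertex 3 to vertex 2 is entry (3,2) of M³, where M is the adjacency matrix.
M² = [[1, 1, 0, 1, 0], [1, 2, 0, 1, 0], [0, 0, 1, 0, 1], [1, 1, 0, 1, 0], [0, 0, 1, 0, 3]]
M³ = [[0, 0, 1, 0, 3], [0, 0, 2, 0, 4], [1, 2, 0, 1, 0], [0, 0, 1, 0, 3], [3, 4, 0, 3, 0]]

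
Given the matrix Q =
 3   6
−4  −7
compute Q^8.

[[−13119, −19680], [13120, 19681]]

tr Q = −4 and det Q = 3, so the characteristic polynomial is λ² − (−4)λ + (3) with roots −3 and −1.
Eigenvectors give P = [[1, −3], [−1, 2]] with P⁻¹ = [[−2, −3], [−1, −1]], and Q = P·diag(−3, −1)·P⁻¹.
Then Q^8 = P·diag(6561, 1)·P⁻¹ = [[6561, −3], [−6561, 2]] · [[−2, −3], [−1, −1]] = [[−13119, −19680], [13120, 19681]].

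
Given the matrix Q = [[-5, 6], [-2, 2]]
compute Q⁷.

tr Q = -3 and det Q = 2, so the characteristic polynomial is λ² − (-3)λ + (2) with roots -1 and -2.
Eigenvectors give P = [[-3, -2], [-2, -1]] with P⁻¹ = [[1, -2], [-2, 3]], and Q = P·diag(-1, -2)·P⁻¹.
Then Q⁷ = P·diag(-1, -128)·P⁻¹ = [[3, 256], [2, 128]] · [[1, -2], [-2, 3]] = [[-509, 762], [-254, 380]].

[[-509, 762], [-254, 380]]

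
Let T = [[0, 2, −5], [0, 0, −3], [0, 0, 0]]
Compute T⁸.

T is strictly triangular, hence nilpotent: T³ = 0, so T⁸ = 0.

[[0, 0, 0], [0, 0, 0], [0, 0, 0]]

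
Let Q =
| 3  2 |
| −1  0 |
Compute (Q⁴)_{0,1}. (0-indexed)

30

tr Q = 3 and det Q = 2, so the characteristic polynomial is λ² − (3)λ + (2) with roots 1 and 2.
Eigenvectors give P = [[−1, −2], [1, 1]] with P⁻¹ = [[1, 2], [−1, −1]], and Q = P·diag(1, 2)·P⁻¹.
Then Q⁴ = P·diag(1, 16)·P⁻¹ = [[−1, −32], [1, 16]] · [[1, 2], [−1, −1]] = [[31, 30], [−15, −14]].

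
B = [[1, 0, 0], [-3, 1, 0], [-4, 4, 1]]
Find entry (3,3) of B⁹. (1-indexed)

1

B = I + N where N = [[0, 0, 0], [-3, 0, 0], [-4, 4, 0]] is strictly lower-triangular, so N³ = 0.
(I + N)⁹ = I + 9·N + 36·N² = [[1, 0, 0], [-27, 1, 0], [-468, 36, 1]].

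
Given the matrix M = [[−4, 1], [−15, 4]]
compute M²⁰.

M² = I (check: tr M = 0 and det M = −1), so M²⁰ = I since 20 is even.

[[1, 0], [0, 1]]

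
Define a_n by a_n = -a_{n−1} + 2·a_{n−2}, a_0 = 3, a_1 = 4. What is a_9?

With companion matrix B = [[-1, 2], [1, 0]], [a_n, a_{n−1}]ᵀ = B·[a_{n−1}, a_{n−2}]ᵀ, so [a_9, a_8]ᵀ = B^8·[a_1, a_0]ᵀ.
B^8 = [[171, -170], [-85, 86]], giving [a_9, a_8]ᵀ = [[174], [-82]].

174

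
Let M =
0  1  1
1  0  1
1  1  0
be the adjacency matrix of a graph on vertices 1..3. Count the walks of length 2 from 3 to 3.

2

The number of length-2 walks from vertex 3 to vertex 3 is entry (3,3) of M², where M is the adjacency matrix.
M² = [[2, 1, 1], [1, 2, 1], [1, 1, 2]]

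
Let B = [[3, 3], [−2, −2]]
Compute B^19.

B² = B (a projection; rank 1, trace 1), so B^19 = B.

[[3, 3], [−2, −2]]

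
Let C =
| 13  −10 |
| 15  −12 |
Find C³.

[[97, −70], [105, −78]]

tr C = 1 and det C = −6, so the characteristic polynomial is λ² − (1)λ + (−6) with roots −2 and 3.
Eigenvectors give P = [[−2, 1], [−3, 1]] with P⁻¹ = [[1, −1], [3, −2]], and C = P·diag(−2, 3)·P⁻¹.
Then C³ = P·diag(−8, 27)·P⁻¹ = [[16, 27], [24, 27]] · [[1, −1], [3, −2]] = [[97, −70], [105, −78]].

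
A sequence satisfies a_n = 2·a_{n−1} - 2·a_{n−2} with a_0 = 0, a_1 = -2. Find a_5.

With companion matrix A = [[2, -2], [1, 0]], [a_n, a_{n−1}]ᵀ = A·[a_{n−1}, a_{n−2}]ᵀ, so [a_5, a_4]ᵀ = A⁴·[a_1, a_0]ᵀ.
A⁴ = [[-4, 0], [0, -4]], giving [a_5, a_4]ᵀ = [[8], [0]].

8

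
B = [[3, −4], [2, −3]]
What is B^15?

B² = I (check: tr B = 0 and det B = −1), so B^15 = B since 15 is odd.

[[3, −4], [2, −3]]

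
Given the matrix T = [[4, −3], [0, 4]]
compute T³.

[[64, −144], [0, 64]]

T² = [[16, −24], [0, 16]]
T³ = [[64, −144], [0, 64]]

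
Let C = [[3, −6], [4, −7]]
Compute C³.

[[51, −78], [52, −79]]

tr C = −4 and det C = 3, so the characteristic polynomial is λ² − (−4)λ + (3) with roots −1 and −3.
Eigenvectors give P = [[3, 1], [2, 1]] with P⁻¹ = [[1, −1], [−2, 3]], and C = P·diag(−1, −3)·P⁻¹.
Then C³ = P·diag(−1, −27)·P⁻¹ = [[−3, −27], [−2, −27]] · [[1, −1], [−2, 3]] = [[51, −78], [52, −79]].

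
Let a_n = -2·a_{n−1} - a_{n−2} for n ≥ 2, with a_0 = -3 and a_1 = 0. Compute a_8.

With companion matrix Q = [[-2, -1], [1, 0]], [a_n, a_{n−1}]ᵀ = Q·[a_{n−1}, a_{n−2}]ᵀ, so [a_8, a_7]ᵀ = Q⁷·[a_1, a_0]ᵀ.
Q⁷ = [[-8, -7], [7, 6]], giving [a_8, a_7]ᵀ = [[21], [-18]].

21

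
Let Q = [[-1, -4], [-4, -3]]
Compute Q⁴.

[[545, 672], [672, 881]]

Q² = [[17, 16], [16, 25]]
Q³ = [[-81, -116], [-116, -139]]
Q⁴ = [[545, 672], [672, 881]]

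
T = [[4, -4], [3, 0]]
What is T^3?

T^2 = [[4, -16], [12, -12]]
T^3 = [[-32, -16], [12, -48]]

[[-32, -16], [12, -48]]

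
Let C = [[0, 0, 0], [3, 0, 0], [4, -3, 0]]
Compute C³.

[[0, 0, 0], [0, 0, 0], [0, 0, 0]]

C is strictly triangular, hence nilpotent: C³ = 0, so C³ = 0.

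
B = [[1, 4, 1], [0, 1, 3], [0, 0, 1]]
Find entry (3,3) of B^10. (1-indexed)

1

B = I + N where N = [[0, 4, 1], [0, 0, 3], [0, 0, 0]] is strictly upper-triangular, so N^3 = 0.
(I + N)^10 = I + 10·N + 45·N^2 = [[1, 40, 550], [0, 1, 30], [0, 0, 1]].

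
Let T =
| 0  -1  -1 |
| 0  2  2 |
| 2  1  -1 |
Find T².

[[-2, -3, -1], [4, 6, 2], [-2, -1, 1]]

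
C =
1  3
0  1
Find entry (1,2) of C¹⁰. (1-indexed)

C = I + N where N = [[0, 3], [0, 0]] is strictly upper-triangular, so N² = 0.
(I + N)¹⁰ = I + 10·N = [[1, 30], [0, 1]].

30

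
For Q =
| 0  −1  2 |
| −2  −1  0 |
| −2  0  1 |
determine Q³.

[[−6, 1, −2], [2, −5, 0], [2, 0, −7]]

Q² = [[−2, 1, 2], [2, 3, −4], [−2, 2, −3]]
Q³ = [[−6, 1, −2], [2, −5, 0], [2, 0, −7]]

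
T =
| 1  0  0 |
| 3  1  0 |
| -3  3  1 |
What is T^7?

[[1, 0, 0], [21, 1, 0], [168, 21, 1]]

T = I + N where N = [[0, 0, 0], [3, 0, 0], [-3, 3, 0]] is strictly lower-triangular, so N^3 = 0.
(I + N)^7 = I + 7·N + 21·N^2 = [[1, 0, 0], [21, 1, 0], [168, 21, 1]].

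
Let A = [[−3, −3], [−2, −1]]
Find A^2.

[[15, 12], [8, 7]]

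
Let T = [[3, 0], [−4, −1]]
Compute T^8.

tr T = 2 and det T = −3, so the characteristic polynomial is λ² − (2)λ + (−3) with roots 3 and −1.
Eigenvectors give P = [[−1, 0], [1, 1]] with P⁻¹ = [[−1, 0], [1, 1]], and T = P·diag(3, −1)·P⁻¹.
Then T^8 = P·diag(6561, 1)·P⁻¹ = [[−6561, 0], [6561, 1]] · [[−1, 0], [1, 1]] = [[6561, 0], [−6560, 1]].

[[6561, 0], [−6560, 1]]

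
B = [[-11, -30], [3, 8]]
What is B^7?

[[-1271, -3810], [381, 1142]]

tr B = -3 and det B = 2, so the characteristic polynomial is λ² − (-3)λ + (2) with roots -2 and -1.
Eigenvectors give P = [[10, 3], [-3, -1]] with P⁻¹ = [[1, 3], [-3, -10]], and B = P·diag(-2, -1)·P⁻¹.
Then B^7 = P·diag(-128, -1)·P⁻¹ = [[-1280, -3], [384, 1]] · [[1, 3], [-3, -10]] = [[-1271, -3810], [381, 1142]].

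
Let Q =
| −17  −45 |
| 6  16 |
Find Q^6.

tr Q = −1 and det Q = −2, so the characteristic polynomial is λ² − (−1)λ + (−2) with roots 1 and −2.
Eigenvectors give P = [[−5, 3], [2, −1]] with P⁻¹ = [[1, 3], [2, 5]], and Q = P·diag(1, −2)·P⁻¹.
Then Q^6 = P·diag(1, 64)·P⁻¹ = [[−5, 192], [2, −64]] · [[1, 3], [2, 5]] = [[379, 945], [−126, −314]].

[[379, 945], [−126, −314]]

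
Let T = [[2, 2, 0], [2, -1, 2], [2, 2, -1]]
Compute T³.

T² = [[8, 2, 4], [6, 9, -4], [6, 0, 5]]
T³ = [[28, 22, 0], [22, -5, 22], [22, 22, -5]]

[[28, 22, 0], [22, -5, 22], [22, 22, -5]]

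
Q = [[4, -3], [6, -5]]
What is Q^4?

[[-14, 15], [-30, 31]]

tr Q = -1 and det Q = -2, so the characteristic polynomial is λ² − (-1)λ + (-2) with roots -2 and 1.
Eigenvectors give P = [[-1, 1], [-2, 1]] with P⁻¹ = [[1, -1], [2, -1]], and Q = P·diag(-2, 1)·P⁻¹.
Then Q^4 = P·diag(16, 1)·P⁻¹ = [[-16, 1], [-32, 1]] · [[1, -1], [2, -1]] = [[-14, 15], [-30, 31]].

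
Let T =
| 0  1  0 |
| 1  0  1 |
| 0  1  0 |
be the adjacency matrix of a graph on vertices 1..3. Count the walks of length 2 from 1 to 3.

The number of length-2 walks from vertex 1 to vertex 3 is entry (1,3) of T², where T is the adjacency matrix.
T² = [[1, 0, 1], [0, 2, 0], [1, 0, 1]]

1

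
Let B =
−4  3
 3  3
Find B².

[[25, −3], [−3, 18]]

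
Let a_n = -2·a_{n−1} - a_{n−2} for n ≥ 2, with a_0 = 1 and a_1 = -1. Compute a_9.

-1

With companion matrix C = [[-2, -1], [1, 0]], [a_n, a_{n−1}]ᵀ = C·[a_{n−1}, a_{n−2}]ᵀ, so [a_9, a_8]ᵀ = C^8·[a_1, a_0]ᵀ.
C^8 = [[9, 8], [-8, -7]], giving [a_9, a_8]ᵀ = [[-1], [1]].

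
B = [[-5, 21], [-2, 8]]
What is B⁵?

[[-185, 651], [-62, 218]]

tr B = 3 and det B = 2, so the characteristic polynomial is λ² − (3)λ + (2) with roots 1 and 2.
Eigenvectors give P = [[7, 3], [2, 1]] with P⁻¹ = [[1, -3], [-2, 7]], and B = P·diag(1, 2)·P⁻¹.
Then B⁵ = P·diag(1, 32)·P⁻¹ = [[7, 96], [2, 32]] · [[1, -3], [-2, 7]] = [[-185, 651], [-62, 218]].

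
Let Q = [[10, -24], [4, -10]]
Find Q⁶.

[[64, 0], [0, 64]]

tr Q = 0 and det Q = -4, so the characteristic polynomial is λ² − (0)λ + (-4) with roots -2 and 2.
Eigenvectors give P = [[-2, 3], [-1, 1]] with P⁻¹ = [[1, -3], [1, -2]], and Q = P·diag(-2, 2)·P⁻¹.
Then Q⁶ = P·diag(64, 64)·P⁻¹ = [[-128, 192], [-64, 64]] · [[1, -3], [1, -2]] = [[64, 0], [0, 64]].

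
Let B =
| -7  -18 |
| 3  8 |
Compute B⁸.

[[-509, -1530], [255, 766]]

tr B = 1 and det B = -2, so the characteristic polynomial is λ² − (1)λ + (-2) with roots 2 and -1.
Eigenvectors give P = [[2, 3], [-1, -1]] with P⁻¹ = [[-1, -3], [1, 2]], and B = P·diag(2, -1)·P⁻¹.
Then B⁸ = P·diag(256, 1)·P⁻¹ = [[512, 3], [-256, -1]] · [[-1, -3], [1, 2]] = [[-509, -1530], [255, 766]].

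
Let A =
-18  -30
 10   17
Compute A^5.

[[-1068, -1650], [550, 857]]

tr A = -1 and det A = -6, so the characteristic polynomial is λ² − (-1)λ + (-6) with roots 2 and -3.
Eigenvectors give P = [[-3, -2], [2, 1]] with P⁻¹ = [[1, 2], [-2, -3]], and A = P·diag(2, -3)·P⁻¹.
Then A^5 = P·diag(32, -243)·P⁻¹ = [[-96, 486], [64, -243]] · [[1, 2], [-2, -3]] = [[-1068, -1650], [550, 857]].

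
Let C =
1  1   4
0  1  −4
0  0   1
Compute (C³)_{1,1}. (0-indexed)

C = I + N where N = [[0, 1, 4], [0, 0, −4], [0, 0, 0]] is strictly upper-triangular, so N³ = 0.
(I + N)³ = I + 3·N + 3·N² = [[1, 3, 0], [0, 1, −12], [0, 0, 1]].

1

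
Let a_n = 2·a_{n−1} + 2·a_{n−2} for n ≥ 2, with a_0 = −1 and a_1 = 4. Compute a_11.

With companion matrix Q = [[2, 2], [1, 0]], [a_n, a_{n−1}]ᵀ = Q·[a_{n−1}, a_{n−2}]ᵀ, so [a_11, a_10]ᵀ = Q¹⁰·[a_1, a_0]ᵀ.
Q¹⁰ = [[18272, 13376], [6688, 4896]], giving [a_11, a_10]ᵀ = [[59712], [21856]].

59712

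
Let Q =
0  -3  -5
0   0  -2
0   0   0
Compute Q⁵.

Q is strictly triangular, hence nilpotent: Q³ = 0, so Q⁵ = 0.

[[0, 0, 0], [0, 0, 0], [0, 0, 0]]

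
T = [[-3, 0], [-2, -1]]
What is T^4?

[[81, 0], [80, 1]]

tr T = -4 and det T = 3, so the characteristic polynomial is λ² − (-4)λ + (3) with roots -3 and -1.
Eigenvectors give P = [[-1, 0], [-1, -1]] with P⁻¹ = [[-1, 0], [1, -1]], and T = P·diag(-3, -1)·P⁻¹.
Then T^4 = P·diag(81, 1)·P⁻¹ = [[-81, 0], [-81, -1]] · [[-1, 0], [1, -1]] = [[81, 0], [80, 1]].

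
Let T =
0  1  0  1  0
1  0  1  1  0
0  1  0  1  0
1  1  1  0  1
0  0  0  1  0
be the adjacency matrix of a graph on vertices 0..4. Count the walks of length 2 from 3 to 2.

The number of length-2 walks from vertex 3 to vertex 2 is entry (3,2) of T², where T is the adjacency matrix.
T² = [[2, 1, 2, 1, 1], [1, 3, 1, 2, 1], [2, 1, 2, 1, 1], [1, 2, 1, 4, 0], [1, 1, 1, 0, 1]]

1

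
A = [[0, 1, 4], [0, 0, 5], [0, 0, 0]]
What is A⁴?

A is strictly triangular, hence nilpotent: A³ = 0, so A⁴ = 0.

[[0, 0, 0], [0, 0, 0], [0, 0, 0]]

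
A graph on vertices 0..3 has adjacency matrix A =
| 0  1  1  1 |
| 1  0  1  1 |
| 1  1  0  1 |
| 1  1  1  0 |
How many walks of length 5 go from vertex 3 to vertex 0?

The number of length-5 walks from vertex 3 to vertex 0 is entry (3,0) of A⁵, where A is the adjacency matrix.
A² = [[3, 2, 2, 2], [2, 3, 2, 2], [2, 2, 3, 2], [2, 2, 2, 3]]
A³ = [[6, 7, 7, 7], [7, 6, 7, 7], [7, 7, 6, 7], [7, 7, 7, 6]]
A⁴ = [[21, 20, 20, 20], [20, 21, 20, 20], [20, 20, 21, 20], [20, 20, 20, 21]]
A⁵ = [[60, 61, 61, 61], [61, 60, 61, 61], [61, 61, 60, 61], [61, 61, 61, 60]]

61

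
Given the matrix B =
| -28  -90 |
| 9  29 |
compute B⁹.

tr B = 1 and det B = -2, so the characteristic polynomial is λ² − (1)λ + (-2) with roots -1 and 2.
Eigenvectors give P = [[10, -3], [-3, 1]] with P⁻¹ = [[1, 3], [3, 10]], and B = P·diag(-1, 2)·P⁻¹.
Then B⁹ = P·diag(-1, 512)·P⁻¹ = [[-10, -1536], [3, 512]] · [[1, 3], [3, 10]] = [[-4618, -15390], [1539, 5129]].

[[-4618, -15390], [1539, 5129]]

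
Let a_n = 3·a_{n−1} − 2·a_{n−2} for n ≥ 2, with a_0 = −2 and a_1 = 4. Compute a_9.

3064

With companion matrix Q = [[3, −2], [1, 0]], [a_n, a_{n−1}]ᵀ = Q·[a_{n−1}, a_{n−2}]ᵀ, so [a_9, a_8]ᵀ = Q⁸·[a_1, a_0]ᵀ.
Q⁸ = [[511, −510], [255, −254]], giving [a_9, a_8]ᵀ = [[3064], [1528]].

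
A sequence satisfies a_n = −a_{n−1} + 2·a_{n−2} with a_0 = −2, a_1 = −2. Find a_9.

−2

With companion matrix A = [[−1, 2], [1, 0]], [a_n, a_{n−1}]ᵀ = A·[a_{n−1}, a_{n−2}]ᵀ, so [a_9, a_8]ᵀ = A⁸·[a_1, a_0]ᵀ.
A⁸ = [[171, −170], [−85, 86]], giving [a_9, a_8]ᵀ = [[−2], [−2]].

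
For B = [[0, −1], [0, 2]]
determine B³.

[[0, −4], [0, 8]]

B² = [[0, −2], [0, 4]]
B³ = [[0, −4], [0, 8]]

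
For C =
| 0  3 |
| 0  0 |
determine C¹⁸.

C is strictly triangular, hence nilpotent: C² = 0, so C¹⁸ = 0.

[[0, 0], [0, 0]]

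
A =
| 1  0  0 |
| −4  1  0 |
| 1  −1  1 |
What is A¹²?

A = I + N where N = [[0, 0, 0], [−4, 0, 0], [1, −1, 0]] is strictly lower-triangular, so N³ = 0.
(I + N)¹² = I + 12·N + 66·N² = [[1, 0, 0], [−48, 1, 0], [276, −12, 1]].

[[1, 0, 0], [−48, 1, 0], [276, −12, 1]]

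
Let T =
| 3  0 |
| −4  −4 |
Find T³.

T² = [[9, 0], [4, 16]]
T³ = [[27, 0], [−52, −64]]

[[27, 0], [−52, −64]]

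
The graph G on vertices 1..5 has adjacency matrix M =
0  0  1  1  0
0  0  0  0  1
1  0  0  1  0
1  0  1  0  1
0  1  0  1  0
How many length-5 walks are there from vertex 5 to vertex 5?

2

The number of length-5 walks from vertex 5 to vertex 5 is entry (5,5) of M⁵, where M is the adjacency matrix.
M² = [[2, 0, 1, 1, 1], [0, 1, 0, 1, 0], [1, 0, 2, 1, 1], [1, 1, 1, 3, 0], [1, 0, 1, 0, 2]]
M³ = [[2, 1, 3, 4, 1], [1, 0, 1, 0, 2], [3, 1, 2, 4, 1], [4, 0, 4, 2, 4], [1, 2, 1, 4, 0]]
M⁴ = [[7, 1, 6, 6, 5], [1, 2, 1, 4, 0], [6, 1, 7, 6, 5], [6, 4, 6, 12, 2], [5, 0, 5, 2, 6]]
M⁵ = [[12, 5, 13, 18, 7], [5, 0, 5, 2, 6], [13, 5, 12, 18, 7], [18, 2, 18, 14, 16], [7, 6, 7, 16, 2]]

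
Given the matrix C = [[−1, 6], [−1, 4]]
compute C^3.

tr C = 3 and det C = 2, so the characteristic polynomial is λ² − (3)λ + (2) with roots 2 and 1.
Eigenvectors give P = [[2, 3], [1, 1]] with P⁻¹ = [[−1, 3], [1, −2]], and C = P·diag(2, 1)·P⁻¹.
Then C^3 = P·diag(8, 1)·P⁻¹ = [[16, 3], [8, 1]] · [[−1, 3], [1, −2]] = [[−13, 42], [−7, 22]].

[[−13, 42], [−7, 22]]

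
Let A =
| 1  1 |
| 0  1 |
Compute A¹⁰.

[[1, 10], [0, 1]]

A = I + N where N = [[0, 1], [0, 0]] is strictly upper-triangular, so N² = 0.
(I + N)¹⁰ = I + 10·N = [[1, 10], [0, 1]].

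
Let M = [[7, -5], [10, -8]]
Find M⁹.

tr M = -1 and det M = -6, so the characteristic polynomial is λ² − (-1)λ + (-6) with roots -3 and 2.
Eigenvectors give P = [[1, 1], [2, 1]] with P⁻¹ = [[-1, 1], [2, -1]], and M = P·diag(-3, 2)·P⁻¹.
Then M⁹ = P·diag(-19683, 512)·P⁻¹ = [[-19683, 512], [-39366, 512]] · [[-1, 1], [2, -1]] = [[20707, -20195], [40390, -39878]].

[[20707, -20195], [40390, -39878]]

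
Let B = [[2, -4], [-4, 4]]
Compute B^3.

[[136, -176], [-176, 224]]

B^2 = [[20, -24], [-24, 32]]
B^3 = [[136, -176], [-176, 224]]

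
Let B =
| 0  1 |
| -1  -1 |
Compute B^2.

[[-1, -1], [1, 0]]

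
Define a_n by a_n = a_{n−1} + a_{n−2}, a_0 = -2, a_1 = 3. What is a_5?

With companion matrix A = [[1, 1], [1, 0]], [a_n, a_{n−1}]ᵀ = A·[a_{n−1}, a_{n−2}]ᵀ, so [a_5, a_4]ᵀ = A^4·[a_1, a_0]ᵀ.
A^4 = [[5, 3], [3, 2]], giving [a_5, a_4]ᵀ = [[9], [5]].

9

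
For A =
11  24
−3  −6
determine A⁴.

[[601, 1560], [−195, −504]]

tr A = 5 and det A = 6, so the characteristic polynomial is λ² − (5)λ + (6) with roots 3 and 2.
Eigenvectors give P = [[−3, −8], [1, 3]] with P⁻¹ = [[−3, −8], [1, 3]], and A = P·diag(3, 2)·P⁻¹.
Then A⁴ = P·diag(81, 16)·P⁻¹ = [[−243, −128], [81, 48]] · [[−3, −8], [1, 3]] = [[601, 1560], [−195, −504]].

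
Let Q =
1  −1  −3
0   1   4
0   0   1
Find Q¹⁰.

[[1, −10, −210], [0, 1, 40], [0, 0, 1]]

Q = I + N where N = [[0, −1, −3], [0, 0, 4], [0, 0, 0]] is strictly upper-triangular, so N³ = 0.
(I + N)¹⁰ = I + 10·N + 45·N² = [[1, −10, −210], [0, 1, 40], [0, 0, 1]].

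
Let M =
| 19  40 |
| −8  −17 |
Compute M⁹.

[[98419, 196840], [−39368, −78737]]

tr M = 2 and det M = −3, so the characteristic polynomial is λ² − (2)λ + (−3) with roots −1 and 3.
Eigenvectors give P = [[−2, 5], [1, −2]] with P⁻¹ = [[2, 5], [1, 2]], and M = P·diag(−1, 3)·P⁻¹.
Then M⁹ = P·diag(−1, 19683)·P⁻¹ = [[2, 98415], [−1, −39366]] · [[2, 5], [1, 2]] = [[98419, 196840], [−39368, −78737]].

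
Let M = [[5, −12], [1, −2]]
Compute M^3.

tr M = 3 and det M = 2, so the characteristic polynomial is λ² − (3)λ + (2) with roots 1 and 2.
Eigenvectors give P = [[3, −4], [1, −1]] with P⁻¹ = [[−1, 4], [−1, 3]], and M = P·diag(1, 2)·P⁻¹.
Then M^3 = P·diag(1, 8)·P⁻¹ = [[3, −32], [1, −8]] · [[−1, 4], [−1, 3]] = [[29, −84], [7, −20]].

[[29, −84], [7, −20]]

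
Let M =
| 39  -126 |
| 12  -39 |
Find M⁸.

[[6561, 0], [0, 6561]]

tr M = 0 and det M = -9, so the characteristic polynomial is λ² − (0)λ + (-9) with roots 3 and -3.
Eigenvectors give P = [[7, 3], [2, 1]] with P⁻¹ = [[1, -3], [-2, 7]], and M = P·diag(3, -3)·P⁻¹.
Then M⁸ = P·diag(6561, 6561)·P⁻¹ = [[45927, 19683], [13122, 6561]] · [[1, -3], [-2, 7]] = [[6561, 0], [0, 6561]].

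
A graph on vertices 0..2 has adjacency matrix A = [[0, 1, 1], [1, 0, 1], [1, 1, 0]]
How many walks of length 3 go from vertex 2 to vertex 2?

The number of length-3 walks from vertex 2 to vertex 2 is entry (2,2) of A^3, where A is the adjacency matrix.
A^2 = [[2, 1, 1], [1, 2, 1], [1, 1, 2]]
A^3 = [[2, 3, 3], [3, 2, 3], [3, 3, 2]]

2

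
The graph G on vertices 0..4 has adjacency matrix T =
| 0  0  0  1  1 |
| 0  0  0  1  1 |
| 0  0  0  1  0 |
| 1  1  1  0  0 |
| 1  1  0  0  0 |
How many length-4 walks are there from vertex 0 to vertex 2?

The number of length-4 walks from vertex 0 to vertex 2 is entry (0,2) of T^4, where T is the adjacency matrix.
T^2 = [[2, 2, 1, 0, 0], [2, 2, 1, 0, 0], [1, 1, 1, 0, 0], [0, 0, 0, 3, 2], [0, 0, 0, 2, 2]]
T^3 = [[0, 0, 0, 5, 4], [0, 0, 0, 5, 4], [0, 0, 0, 3, 2], [5, 5, 3, 0, 0], [4, 4, 2, 0, 0]]
T^4 = [[9, 9, 5, 0, 0], [9, 9, 5, 0, 0], [5, 5, 3, 0, 0], [0, 0, 0, 13, 10], [0, 0, 0, 10, 8]]

5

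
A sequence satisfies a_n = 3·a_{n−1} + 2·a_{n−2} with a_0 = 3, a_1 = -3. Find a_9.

-29415

With companion matrix T = [[3, 2], [1, 0]], [a_n, a_{n−1}]ᵀ = T·[a_{n−1}, a_{n−2}]ᵀ, so [a_9, a_8]ᵀ = T⁸·[a_1, a_0]ᵀ.
T⁸ = [[22363, 12558], [6279, 3526]], giving [a_9, a_8]ᵀ = [[-29415], [-8259]].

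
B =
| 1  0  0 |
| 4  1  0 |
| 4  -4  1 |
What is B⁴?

B = I + N where N = [[0, 0, 0], [4, 0, 0], [4, -4, 0]] is strictly lower-triangular, so N³ = 0.
(I + N)⁴ = I + 4·N + 6·N² = [[1, 0, 0], [16, 1, 0], [-80, -16, 1]].

[[1, 0, 0], [16, 1, 0], [-80, -16, 1]]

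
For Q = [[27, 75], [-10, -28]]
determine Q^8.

[[-31269, -94575], [12610, 38086]]

tr Q = -1 and det Q = -6, so the characteristic polynomial is λ² − (-1)λ + (-6) with roots 2 and -3.
Eigenvectors give P = [[3, 5], [-1, -2]] with P⁻¹ = [[2, 5], [-1, -3]], and Q = P·diag(2, -3)·P⁻¹.
Then Q^8 = P·diag(256, 6561)·P⁻¹ = [[768, 32805], [-256, -13122]] · [[2, 5], [-1, -3]] = [[-31269, -94575], [12610, 38086]].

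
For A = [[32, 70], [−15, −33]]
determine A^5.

[[1682, 3850], [−825, −1893]]

tr A = −1 and det A = −6, so the characteristic polynomial is λ² − (−1)λ + (−6) with roots −3 and 2.
Eigenvectors give P = [[−2, 7], [1, −3]] with P⁻¹ = [[3, 7], [1, 2]], and A = P·diag(−3, 2)·P⁻¹.
Then A^5 = P·diag(−243, 32)·P⁻¹ = [[486, 224], [−243, −96]] · [[3, 7], [1, 2]] = [[1682, 3850], [−825, −1893]].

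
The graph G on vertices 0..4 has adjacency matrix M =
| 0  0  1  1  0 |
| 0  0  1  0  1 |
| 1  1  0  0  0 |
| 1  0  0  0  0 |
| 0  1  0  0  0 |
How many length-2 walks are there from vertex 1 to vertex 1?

The number of length-2 walks from vertex 1 to vertex 1 is entry (1,1) of M², where M is the adjacency matrix.
M² = [[2, 1, 0, 0, 0], [1, 2, 0, 0, 0], [0, 0, 2, 1, 1], [0, 0, 1, 1, 0], [0, 0, 1, 0, 1]]

2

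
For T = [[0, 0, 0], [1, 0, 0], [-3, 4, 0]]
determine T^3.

T is strictly triangular, hence nilpotent: T^3 = 0, so T^3 = 0.

[[0, 0, 0], [0, 0, 0], [0, 0, 0]]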